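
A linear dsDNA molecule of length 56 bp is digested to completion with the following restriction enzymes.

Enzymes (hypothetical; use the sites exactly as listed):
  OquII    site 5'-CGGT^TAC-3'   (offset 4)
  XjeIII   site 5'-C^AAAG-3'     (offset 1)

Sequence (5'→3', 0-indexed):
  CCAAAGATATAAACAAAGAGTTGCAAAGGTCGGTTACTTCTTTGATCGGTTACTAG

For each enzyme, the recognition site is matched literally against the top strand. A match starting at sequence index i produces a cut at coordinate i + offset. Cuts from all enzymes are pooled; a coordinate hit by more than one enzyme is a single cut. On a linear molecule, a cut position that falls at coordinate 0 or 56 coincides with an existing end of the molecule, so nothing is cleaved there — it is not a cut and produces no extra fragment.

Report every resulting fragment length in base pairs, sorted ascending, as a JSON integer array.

Scan for sites:
  OquII (CGGTTAC, off=4): starts [30, 46] → cuts [34, 50]
  XjeIII (CAAAG, off=1): starts [1, 13, 23] → cuts [2, 14, 24]

Pooled cuts: [2, 14, 24, 34, 50]

Fragment lengths:
  [0,2): 2 bp
  [2,14): 12 bp
  [14,24): 10 bp
  [24,34): 10 bp
  [34,50): 16 bp
  [50,56): 6 bp

[2,6,10,10,12,16]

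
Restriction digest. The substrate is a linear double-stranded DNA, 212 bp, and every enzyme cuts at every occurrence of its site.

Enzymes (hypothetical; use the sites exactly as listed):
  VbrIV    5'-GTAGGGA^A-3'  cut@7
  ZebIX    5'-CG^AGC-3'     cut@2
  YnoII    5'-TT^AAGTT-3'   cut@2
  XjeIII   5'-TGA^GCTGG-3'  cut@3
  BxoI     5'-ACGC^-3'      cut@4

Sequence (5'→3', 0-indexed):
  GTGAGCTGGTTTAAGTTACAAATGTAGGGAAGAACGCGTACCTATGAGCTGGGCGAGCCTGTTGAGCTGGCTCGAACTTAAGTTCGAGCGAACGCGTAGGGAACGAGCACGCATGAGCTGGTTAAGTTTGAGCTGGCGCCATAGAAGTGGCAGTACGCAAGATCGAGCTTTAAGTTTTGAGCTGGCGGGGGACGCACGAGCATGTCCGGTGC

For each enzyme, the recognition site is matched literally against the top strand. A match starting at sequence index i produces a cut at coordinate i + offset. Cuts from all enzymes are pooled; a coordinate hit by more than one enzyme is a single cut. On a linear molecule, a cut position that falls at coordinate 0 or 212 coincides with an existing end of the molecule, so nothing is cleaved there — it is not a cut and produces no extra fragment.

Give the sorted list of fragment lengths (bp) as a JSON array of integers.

[3,3,4,4,6,7,7,7,7,7,7,8,8,8,9,9,10,10,14,14,15,18,27]

Site scan:
  VbrIV GTAGGGAA/7: at [23, 95] ⇒ [30, 102]
  ZebIX CGAGC/2: at [53, 84, 103, 163, 196] ⇒ [55, 86, 105, 165, 198]
  YnoII TTAAGTT/2: at [10, 77, 121, 169] ⇒ [12, 79, 123, 171]
  XjeIII TGAGCTGG/3: at [1, 44, 62, 113, 128, 177] ⇒ [4, 47, 65, 116, 131, 180]
  BxoI ACGC/4: at [33, 91, 108, 154, 191] ⇒ [37, 95, 112, 158, 195]

All cut coordinates (distinct, sorted): [4, 12, 30, 37, 47, 55, 65, 79, 86, 95, 102, 105, 112, 116, 123, 131, 158, 165, 171, 180, 195, 198]

Fragments:
  [0,4): 4 bp
  [4,12): 8 bp
  [12,30): 18 bp
  [30,37): 7 bp
  [37,47): 10 bp
  [47,55): 8 bp
  [55,65): 10 bp
  [65,79): 14 bp
  [79,86): 7 bp
  [86,95): 9 bp
  [95,102): 7 bp
  [102,105): 3 bp
  [105,112): 7 bp
  [112,116): 4 bp
  [116,123): 7 bp
  [123,131): 8 bp
  [131,158): 27 bp
  [158,165): 7 bp
  [165,171): 6 bp
  [171,180): 9 bp
  [180,195): 15 bp
  [195,198): 3 bp
  [198,212): 14 bp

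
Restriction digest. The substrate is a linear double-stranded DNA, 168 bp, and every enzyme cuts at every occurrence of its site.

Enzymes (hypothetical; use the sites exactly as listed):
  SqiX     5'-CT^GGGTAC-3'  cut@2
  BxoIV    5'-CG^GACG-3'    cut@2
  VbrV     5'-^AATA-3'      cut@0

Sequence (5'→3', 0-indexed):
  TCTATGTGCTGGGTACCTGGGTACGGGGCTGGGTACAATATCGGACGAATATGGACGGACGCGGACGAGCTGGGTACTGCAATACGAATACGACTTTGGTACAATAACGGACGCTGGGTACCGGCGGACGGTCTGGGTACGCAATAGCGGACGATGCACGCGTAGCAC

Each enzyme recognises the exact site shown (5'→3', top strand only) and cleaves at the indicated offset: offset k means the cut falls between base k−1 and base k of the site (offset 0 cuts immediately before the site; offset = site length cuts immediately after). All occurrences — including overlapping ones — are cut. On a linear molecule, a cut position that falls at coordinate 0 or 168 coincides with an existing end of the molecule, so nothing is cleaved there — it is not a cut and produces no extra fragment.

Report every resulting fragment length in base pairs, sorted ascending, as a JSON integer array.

Per-enzyme occurrences:
  SqiX CTGGGTAC/2: at [8, 16, 28, 69, 113, 132] ⇒ [10, 18, 30, 71, 115, 134]
  BxoIV CGGACG/2: at [41, 55, 61, 107, 124, 147] ⇒ [43, 57, 63, 109, 126, 149]
  VbrV AATA/0: at [36, 47, 80, 86, 102, 142] ⇒ [36, 47, 80, 86, 102, 142]

Pooled cuts: [10, 18, 30, 36, 43, 47, 57, 63, 71, 80, 86, 102, 109, 115, 126, 134, 142, 149]

Fragments:
  [0,10): 10 bp
  [10,18): 8 bp
  [18,30): 12 bp
  [30,36): 6 bp
  [36,43): 7 bp
  [43,47): 4 bp
  [47,57): 10 bp
  [57,63): 6 bp
  [63,71): 8 bp
  [71,80): 9 bp
  [80,86): 6 bp
  [86,102): 16 bp
  [102,109): 7 bp
  [109,115): 6 bp
  [115,126): 11 bp
  [126,134): 8 bp
  [134,142): 8 bp
  [142,149): 7 bp
  [149,168): 19 bp

[4,6,6,6,6,7,7,7,8,8,8,8,9,10,10,11,12,16,19]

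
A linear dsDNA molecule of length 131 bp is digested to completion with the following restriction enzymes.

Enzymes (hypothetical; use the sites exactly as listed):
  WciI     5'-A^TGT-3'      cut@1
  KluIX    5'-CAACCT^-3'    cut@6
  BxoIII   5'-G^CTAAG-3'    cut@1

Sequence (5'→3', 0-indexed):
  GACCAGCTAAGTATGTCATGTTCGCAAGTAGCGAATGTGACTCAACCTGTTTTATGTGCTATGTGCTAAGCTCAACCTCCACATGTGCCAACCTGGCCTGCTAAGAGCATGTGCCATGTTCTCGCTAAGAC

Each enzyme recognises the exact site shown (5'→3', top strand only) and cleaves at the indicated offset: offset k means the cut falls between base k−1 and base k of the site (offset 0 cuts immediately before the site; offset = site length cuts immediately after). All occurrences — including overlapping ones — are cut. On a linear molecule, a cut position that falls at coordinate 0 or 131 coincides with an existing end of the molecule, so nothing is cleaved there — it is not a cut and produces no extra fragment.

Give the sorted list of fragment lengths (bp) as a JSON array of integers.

Scan for sites:
  WciI (ATGT, off=1): starts [12, 17, 34, 53, 60, 82, 108, 115] → cuts [13, 18, 35, 54, 61, 83, 109, 116]
  KluIX (CAACCT, off=6): starts [42, 72, 88] → cuts [48, 78, 94]
  BxoIII (GCTAAG, off=1): starts [5, 64, 99, 123] → cuts [6, 65, 100, 124]

Pooled cuts: [6, 13, 18, 35, 48, 54, 61, 65, 78, 83, 94, 100, 109, 116, 124]

Fragment lengths:
  [0,6): 6 bp
  [6,13): 7 bp
  [13,18): 5 bp
  [18,35): 17 bp
  [35,48): 13 bp
  [48,54): 6 bp
  [54,61): 7 bp
  [61,65): 4 bp
  [65,78): 13 bp
  [78,83): 5 bp
  [83,94): 11 bp
  [94,100): 6 bp
  [100,109): 9 bp
  [109,116): 7 bp
  [116,124): 8 bp
  [124,131): 7 bp

[4,5,5,6,6,6,7,7,7,7,8,9,11,13,13,17]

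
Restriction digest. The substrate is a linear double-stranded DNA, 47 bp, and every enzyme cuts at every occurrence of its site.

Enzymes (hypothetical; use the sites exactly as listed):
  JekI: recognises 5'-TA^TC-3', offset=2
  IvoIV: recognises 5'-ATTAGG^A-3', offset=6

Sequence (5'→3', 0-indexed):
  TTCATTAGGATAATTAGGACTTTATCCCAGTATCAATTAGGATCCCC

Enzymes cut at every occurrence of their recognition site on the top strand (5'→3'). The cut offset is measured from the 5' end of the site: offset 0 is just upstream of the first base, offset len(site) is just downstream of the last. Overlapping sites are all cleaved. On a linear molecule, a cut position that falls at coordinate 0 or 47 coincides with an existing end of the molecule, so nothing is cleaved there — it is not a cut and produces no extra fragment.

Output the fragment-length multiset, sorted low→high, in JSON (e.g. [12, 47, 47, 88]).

[6,6,8,9,9,9]

Site scan:
  JekI TATC/2: at [22, 30] ⇒ [24, 32]
  IvoIV ATTAGGA/6: at [3, 12, 35] ⇒ [9, 18, 41]

Pooled cuts: [9, 18, 24, 32, 41]

Fragments:
  [0,9): 9 bp
  [9,18): 9 bp
  [18,24): 6 bp
  [24,32): 8 bp
  [32,41): 9 bp
  [41,47): 6 bp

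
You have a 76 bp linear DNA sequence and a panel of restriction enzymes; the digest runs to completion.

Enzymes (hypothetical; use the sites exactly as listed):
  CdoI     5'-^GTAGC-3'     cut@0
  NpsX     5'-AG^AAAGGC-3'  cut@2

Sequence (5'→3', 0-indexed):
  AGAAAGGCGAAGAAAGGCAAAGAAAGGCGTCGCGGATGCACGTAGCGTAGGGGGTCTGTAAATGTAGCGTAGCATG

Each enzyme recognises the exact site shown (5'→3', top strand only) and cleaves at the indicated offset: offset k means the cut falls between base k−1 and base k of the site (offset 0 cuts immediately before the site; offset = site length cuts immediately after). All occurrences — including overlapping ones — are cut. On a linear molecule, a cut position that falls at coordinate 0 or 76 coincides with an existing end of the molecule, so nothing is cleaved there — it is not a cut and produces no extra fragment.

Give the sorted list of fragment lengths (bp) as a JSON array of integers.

Per-enzyme occurrences:
  CdoI (GTAGC, off=0): starts [41, 63, 68] → cuts [41, 63, 68]
  NpsX (AGAAAGGC, off=2): starts [0, 10, 20] → cuts [2, 12, 22]

Pooled cuts: [2, 12, 22, 41, 63, 68]

Fragment lengths:
  [0,2): 2 bp
  [2,12): 10 bp
  [12,22): 10 bp
  [22,41): 19 bp
  [41,63): 22 bp
  [63,68): 5 bp
  [68,76): 8 bp

[2,5,8,10,10,19,22]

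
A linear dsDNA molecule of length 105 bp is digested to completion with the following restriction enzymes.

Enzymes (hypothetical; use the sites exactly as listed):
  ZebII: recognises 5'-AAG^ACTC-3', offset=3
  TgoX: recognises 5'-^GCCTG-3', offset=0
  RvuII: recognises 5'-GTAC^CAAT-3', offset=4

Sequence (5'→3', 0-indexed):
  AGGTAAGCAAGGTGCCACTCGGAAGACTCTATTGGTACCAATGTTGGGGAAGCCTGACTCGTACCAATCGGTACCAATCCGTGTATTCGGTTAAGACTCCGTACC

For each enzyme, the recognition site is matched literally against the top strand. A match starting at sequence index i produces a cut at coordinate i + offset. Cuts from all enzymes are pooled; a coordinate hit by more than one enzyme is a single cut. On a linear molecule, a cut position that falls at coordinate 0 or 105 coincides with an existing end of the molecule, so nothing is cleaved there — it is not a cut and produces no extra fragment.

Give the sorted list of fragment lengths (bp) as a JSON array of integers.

[10,10,13,13,13,21,25]

Site scan:
  ZebII (AAGACTC, off=3): starts [22, 92] → cuts [25, 95]
  TgoX (GCCTG, off=0): starts [51] → cuts [51]
  RvuII (GTACCAAT, off=4): starts [34, 60, 70] → cuts [38, 64, 74]

Pooled cuts: [25, 38, 51, 64, 74, 95]

Fragments:
  [0,25): 25 bp
  [25,38): 13 bp
  [38,51): 13 bp
  [51,64): 13 bp
  [64,74): 10 bp
  [74,95): 21 bp
  [95,105): 10 bp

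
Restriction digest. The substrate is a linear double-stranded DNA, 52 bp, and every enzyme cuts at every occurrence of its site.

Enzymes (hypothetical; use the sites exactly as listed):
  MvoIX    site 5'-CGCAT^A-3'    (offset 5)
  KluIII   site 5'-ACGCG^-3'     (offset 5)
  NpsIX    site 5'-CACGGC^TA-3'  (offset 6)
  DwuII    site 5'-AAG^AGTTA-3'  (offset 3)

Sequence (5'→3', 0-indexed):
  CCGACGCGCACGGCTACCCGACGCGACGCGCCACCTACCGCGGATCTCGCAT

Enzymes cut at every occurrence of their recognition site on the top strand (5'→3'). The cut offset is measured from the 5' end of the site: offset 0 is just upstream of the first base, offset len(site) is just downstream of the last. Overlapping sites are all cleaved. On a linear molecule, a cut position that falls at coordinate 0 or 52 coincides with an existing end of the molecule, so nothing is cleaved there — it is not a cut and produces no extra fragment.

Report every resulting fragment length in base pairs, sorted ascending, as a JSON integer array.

[5,6,8,11,22]

Site scan:
  MvoIX (CGCATA, off=5): no sites
  KluIII (ACGCG, off=5): starts [3, 20, 25] → cuts [8, 25, 30]
  NpsIX (CACGGCTA, off=6): starts [8] → cuts [14]
  DwuII (AAGAGTTA, off=3): no sites

Pooled cuts: [8, 14, 25, 30]

Fragments:
  [0,8): 8 bp
  [8,14): 6 bp
  [14,25): 11 bp
  [25,30): 5 bp
  [30,52): 22 bp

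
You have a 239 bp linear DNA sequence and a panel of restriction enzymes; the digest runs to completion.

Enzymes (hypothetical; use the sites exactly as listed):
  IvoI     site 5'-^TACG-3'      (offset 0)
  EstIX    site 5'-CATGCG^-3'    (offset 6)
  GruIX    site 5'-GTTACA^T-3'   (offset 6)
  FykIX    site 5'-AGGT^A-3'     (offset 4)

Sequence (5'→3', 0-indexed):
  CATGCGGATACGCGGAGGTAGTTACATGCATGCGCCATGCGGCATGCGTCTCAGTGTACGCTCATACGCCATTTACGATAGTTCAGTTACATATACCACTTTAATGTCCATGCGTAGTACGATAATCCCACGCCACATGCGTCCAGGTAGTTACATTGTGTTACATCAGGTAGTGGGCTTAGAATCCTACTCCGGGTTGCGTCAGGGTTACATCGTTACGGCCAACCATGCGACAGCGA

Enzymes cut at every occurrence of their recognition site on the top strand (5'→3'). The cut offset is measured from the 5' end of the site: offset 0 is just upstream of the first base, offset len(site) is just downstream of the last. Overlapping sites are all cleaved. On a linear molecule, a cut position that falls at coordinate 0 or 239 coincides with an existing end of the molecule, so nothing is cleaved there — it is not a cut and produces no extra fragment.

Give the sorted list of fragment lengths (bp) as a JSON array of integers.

Per-enzyme occurrences:
  IvoI TACG/0: at [8, 56, 64, 73, 117, 216] ⇒ [8, 56, 64, 73, 117, 216]
  EstIX CATGCG/6: at [0, 28, 35, 42, 108, 135, 226] ⇒ [6, 34, 41, 48, 114, 141, 232]
  GruIX GTTACAT/6: at [20, 85, 149, 159, 206] ⇒ [26, 91, 155, 165, 212]
  FykIX AGGTA/4: at [15, 144, 167] ⇒ [19, 148, 171]

Pooled cuts: [6, 8, 19, 26, 34, 41, 48, 56, 64, 73, 91, 114, 117, 141, 148, 155, 165, 171, 212, 216, 232]

Fragment lengths:
  [0,6): 6 bp
  [6,8): 2 bp
  [8,19): 11 bp
  [19,26): 7 bp
  [26,34): 8 bp
  [34,41): 7 bp
  [41,48): 7 bp
  [48,56): 8 bp
  [56,64): 8 bp
  [64,73): 9 bp
  [73,91): 18 bp
  [91,114): 23 bp
  [114,117): 3 bp
  [117,141): 24 bp
  [141,148): 7 bp
  [148,155): 7 bp
  [155,165): 10 bp
  [165,171): 6 bp
  [171,212): 41 bp
  [212,216): 4 bp
  [216,232): 16 bp
  [232,239): 7 bp

[2,3,4,6,6,7,7,7,7,7,7,8,8,8,9,10,11,16,18,23,24,41]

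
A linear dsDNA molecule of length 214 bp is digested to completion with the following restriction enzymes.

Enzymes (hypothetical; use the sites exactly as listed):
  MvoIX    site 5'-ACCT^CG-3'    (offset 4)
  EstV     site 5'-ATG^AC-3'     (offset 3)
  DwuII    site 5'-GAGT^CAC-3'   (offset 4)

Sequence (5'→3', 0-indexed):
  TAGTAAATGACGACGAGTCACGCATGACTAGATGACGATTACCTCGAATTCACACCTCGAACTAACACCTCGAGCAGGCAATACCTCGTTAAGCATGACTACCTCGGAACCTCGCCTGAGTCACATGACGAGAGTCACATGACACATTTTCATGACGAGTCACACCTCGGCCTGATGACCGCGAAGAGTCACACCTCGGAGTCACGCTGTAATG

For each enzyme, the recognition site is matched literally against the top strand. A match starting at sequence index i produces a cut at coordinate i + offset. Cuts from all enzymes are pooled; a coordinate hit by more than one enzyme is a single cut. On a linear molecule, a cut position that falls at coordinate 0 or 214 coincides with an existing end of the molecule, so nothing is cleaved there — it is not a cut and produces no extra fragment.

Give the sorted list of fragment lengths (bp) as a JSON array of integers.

[6,6,6,6,7,7,7,8,8,8,8,9,9,9,10,10,11,12,12,13,13,13,16]

Site scan:
  MvoIX ACCTCG/4: at [40, 53, 66, 82, 100, 108, 163, 192] ⇒ [44, 57, 70, 86, 104, 112, 167, 196]
  EstV ATGAC/3: at [6, 23, 31, 94, 124, 138, 151, 174] ⇒ [9, 26, 34, 97, 127, 141, 154, 177]
  DwuII GAGTCAC/4: at [14, 117, 131, 156, 185, 198] ⇒ [18, 121, 135, 160, 189, 202]

All cut coordinates (distinct, sorted): [9, 18, 26, 34, 44, 57, 70, 86, 97, 104, 112, 121, 127, 135, 141, 154, 160, 167, 177, 189, 196, 202]

Fragment lengths:
  [0,9): 9 bp
  [9,18): 9 bp
  [18,26): 8 bp
  [26,34): 8 bp
  [34,44): 10 bp
  [44,57): 13 bp
  [57,70): 13 bp
  [70,86): 16 bp
  [86,97): 11 bp
  [97,104): 7 bp
  [104,112): 8 bp
  [112,121): 9 bp
  [121,127): 6 bp
  [127,135): 8 bp
  [135,141): 6 bp
  [141,154): 13 bp
  [154,160): 6 bp
  [160,167): 7 bp
  [167,177): 10 bp
  [177,189): 12 bp
  [189,196): 7 bp
  [196,202): 6 bp
  [202,214): 12 bp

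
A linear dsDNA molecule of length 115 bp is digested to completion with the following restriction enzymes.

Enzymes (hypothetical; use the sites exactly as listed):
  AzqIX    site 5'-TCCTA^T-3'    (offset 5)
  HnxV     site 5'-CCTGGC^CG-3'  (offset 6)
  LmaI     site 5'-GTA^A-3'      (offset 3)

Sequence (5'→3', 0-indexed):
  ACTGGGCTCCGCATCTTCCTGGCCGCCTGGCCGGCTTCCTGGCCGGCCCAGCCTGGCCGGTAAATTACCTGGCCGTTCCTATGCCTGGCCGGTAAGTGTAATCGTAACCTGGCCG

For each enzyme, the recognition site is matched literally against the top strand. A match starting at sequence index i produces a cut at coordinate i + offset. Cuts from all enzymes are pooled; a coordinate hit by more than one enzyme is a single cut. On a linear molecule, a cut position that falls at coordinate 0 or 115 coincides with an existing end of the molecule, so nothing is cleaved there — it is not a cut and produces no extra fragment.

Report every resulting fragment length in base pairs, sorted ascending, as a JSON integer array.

Site scan:
  AzqIX (TCCTAT, off=5): starts [76] → cuts [81]
  HnxV (CCTGGCCG, off=6): starts [17, 25, 37, 51, 67, 83, 107] → cuts [23, 31, 43, 57, 73, 89, 113]
  LmaI (GTAA, off=3): starts [59, 91, 97, 103] → cuts [62, 94, 100, 106]

All cut coordinates (distinct, sorted): [23, 31, 43, 57, 62, 73, 81, 89, 94, 100, 106, 113]

Fragment lengths:
  [0,23): 23 bp
  [23,31): 8 bp
  [31,43): 12 bp
  [43,57): 14 bp
  [57,62): 5 bp
  [62,73): 11 bp
  [73,81): 8 bp
  [81,89): 8 bp
  [89,94): 5 bp
  [94,100): 6 bp
  [100,106): 6 bp
  [106,113): 7 bp
  [113,115): 2 bp

[2,5,5,6,6,7,8,8,8,11,12,14,23]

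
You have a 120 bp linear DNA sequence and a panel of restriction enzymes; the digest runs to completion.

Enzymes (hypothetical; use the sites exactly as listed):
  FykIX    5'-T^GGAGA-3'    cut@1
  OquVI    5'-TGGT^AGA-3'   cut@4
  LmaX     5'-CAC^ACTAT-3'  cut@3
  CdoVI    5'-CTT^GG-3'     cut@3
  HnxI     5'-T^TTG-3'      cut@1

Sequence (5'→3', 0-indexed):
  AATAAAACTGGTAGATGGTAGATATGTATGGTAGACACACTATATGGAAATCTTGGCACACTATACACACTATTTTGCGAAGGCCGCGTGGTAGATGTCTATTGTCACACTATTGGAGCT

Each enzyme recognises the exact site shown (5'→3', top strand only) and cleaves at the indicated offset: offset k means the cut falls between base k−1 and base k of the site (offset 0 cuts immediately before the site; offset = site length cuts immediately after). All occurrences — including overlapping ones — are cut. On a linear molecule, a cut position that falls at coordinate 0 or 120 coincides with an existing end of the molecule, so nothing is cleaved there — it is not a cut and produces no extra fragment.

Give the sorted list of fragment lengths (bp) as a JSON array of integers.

Per-enzyme occurrences:
  FykIX (TGGAGA, off=1): no sites
  OquVI TGGTAGA/4: at [8, 15, 28, 88] ⇒ [12, 19, 32, 92]
  LmaX CACACTAT/3: at [35, 56, 65, 105] ⇒ [38, 59, 68, 108]
  CdoVI CTTGG/3: at [51] ⇒ [54]
  HnxI TTTG/1: at [73] ⇒ [74]

Pooled cuts: [12, 19, 32, 38, 54, 59, 68, 74, 92, 108]

Fragment lengths:
  [0,12): 12 bp
  [12,19): 7 bp
  [19,32): 13 bp
  [32,38): 6 bp
  [38,54): 16 bp
  [54,59): 5 bp
  [59,68): 9 bp
  [68,74): 6 bp
  [74,92): 18 bp
  [92,108): 16 bp
  [108,120): 12 bp

[5,6,6,7,9,12,12,13,16,16,18]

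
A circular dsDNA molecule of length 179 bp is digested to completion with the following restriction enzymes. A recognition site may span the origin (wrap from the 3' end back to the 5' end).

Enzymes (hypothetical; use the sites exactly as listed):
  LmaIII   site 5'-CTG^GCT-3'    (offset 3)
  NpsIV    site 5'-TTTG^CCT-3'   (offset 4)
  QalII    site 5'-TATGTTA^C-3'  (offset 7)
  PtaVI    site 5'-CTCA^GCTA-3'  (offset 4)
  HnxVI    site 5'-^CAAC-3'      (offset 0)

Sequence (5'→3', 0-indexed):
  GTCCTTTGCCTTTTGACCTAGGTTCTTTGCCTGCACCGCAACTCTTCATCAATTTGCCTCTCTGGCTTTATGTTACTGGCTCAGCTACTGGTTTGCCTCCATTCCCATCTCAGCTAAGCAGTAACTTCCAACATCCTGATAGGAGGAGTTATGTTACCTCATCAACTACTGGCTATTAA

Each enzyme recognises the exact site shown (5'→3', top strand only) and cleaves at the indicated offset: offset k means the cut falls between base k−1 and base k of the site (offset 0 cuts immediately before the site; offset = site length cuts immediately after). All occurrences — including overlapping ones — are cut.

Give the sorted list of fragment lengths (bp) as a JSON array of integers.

Site scan:
  LmaIII CTGGCT/3: at [61, 75, 168] ⇒ [64, 78, 171]
  NpsIV TTTGCCT/4: at [4, 25, 52, 91] ⇒ [8, 29, 56, 95]
  QalII TATGTTAC/7: at [68, 149] ⇒ [75, 156]
  PtaVI CTCAGCTA/4: at [79, 108] ⇒ [83, 112]
  HnxVI CAAC/0: at [38, 128, 162] ⇒ [38, 128, 162]

All cut coordinates (distinct, sorted): [8, 29, 38, 56, 64, 75, 78, 83, 95, 112, 128, 156, 162, 171]

Fragment lengths:
  8→29: 21 bp
  29→38: 9 bp
  38→56: 18 bp
  56→64: 8 bp
  64→75: 11 bp
  75→78: 3 bp
  78→83: 5 bp
  83→95: 12 bp
  95→112: 17 bp
  112→128: 16 bp
  128→156: 28 bp
  156→162: 6 bp
  162→171: 9 bp
  171→8 (wrap): 179-171+8 = 16 bp

[3,5,6,8,9,9,11,12,16,16,17,18,21,28]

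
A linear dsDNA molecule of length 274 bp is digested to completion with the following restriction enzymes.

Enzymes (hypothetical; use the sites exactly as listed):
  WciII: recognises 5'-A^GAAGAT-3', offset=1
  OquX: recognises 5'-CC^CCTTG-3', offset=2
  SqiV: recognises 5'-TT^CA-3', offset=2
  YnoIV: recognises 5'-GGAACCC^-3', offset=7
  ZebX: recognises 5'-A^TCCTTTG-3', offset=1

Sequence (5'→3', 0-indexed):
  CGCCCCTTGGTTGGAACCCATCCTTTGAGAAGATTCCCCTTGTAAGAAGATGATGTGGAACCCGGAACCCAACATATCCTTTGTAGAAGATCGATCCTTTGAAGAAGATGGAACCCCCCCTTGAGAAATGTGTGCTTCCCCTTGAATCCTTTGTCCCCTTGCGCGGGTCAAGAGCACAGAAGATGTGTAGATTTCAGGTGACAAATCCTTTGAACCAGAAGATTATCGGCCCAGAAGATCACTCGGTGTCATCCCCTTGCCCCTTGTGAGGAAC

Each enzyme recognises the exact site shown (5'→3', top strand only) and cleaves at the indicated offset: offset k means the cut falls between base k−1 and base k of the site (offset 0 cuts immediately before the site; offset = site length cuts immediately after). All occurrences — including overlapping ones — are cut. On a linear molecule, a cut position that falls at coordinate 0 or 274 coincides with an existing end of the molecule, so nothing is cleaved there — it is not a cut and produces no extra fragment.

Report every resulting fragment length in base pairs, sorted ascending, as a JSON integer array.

Per-enzyme occurrences:
  WciII AGAAGAT/1: at [27, 44, 84, 102, 177, 216, 232] ⇒ [28, 45, 85, 103, 178, 217, 233]
  OquX CCCCTTG/2: at [2, 35, 116, 137, 154, 252, 259] ⇒ [4, 37, 118, 139, 156, 254, 261]
  SqiV TTCA/2: at [192] ⇒ [194]
  YnoIV GGAACCC/7: at [12, 56, 63, 109] ⇒ [19, 63, 70, 116]
  ZebX ATCCTTTG/1: at [19, 75, 93, 145, 204] ⇒ [20, 76, 94, 146, 205]

Pooled cuts: [4, 19, 20, 28, 37, 45, 63, 70, 76, 85, 94, 103, 116, 118, 139, 146, 156, 178, 194, 205, 217, 233, 254, 261]

Fragment lengths:
  [0,4): 4 bp
  [4,19): 15 bp
  [19,20): 1 bp
  [20,28): 8 bp
  [28,37): 9 bp
  [37,45): 8 bp
  [45,63): 18 bp
  [63,70): 7 bp
  [70,76): 6 bp
  [76,85): 9 bp
  [85,94): 9 bp
  [94,103): 9 bp
  [103,116): 13 bp
  [116,118): 2 bp
  [118,139): 21 bp
  [139,146): 7 bp
  [146,156): 10 bp
  [156,178): 22 bp
  [178,194): 16 bp
  [194,205): 11 bp
  [205,217): 12 bp
  [217,233): 16 bp
  [233,254): 21 bp
  [254,261): 7 bp
  [261,274): 13 bp

[1,2,4,6,7,7,7,8,8,9,9,9,9,10,11,12,13,13,15,16,16,18,21,21,22]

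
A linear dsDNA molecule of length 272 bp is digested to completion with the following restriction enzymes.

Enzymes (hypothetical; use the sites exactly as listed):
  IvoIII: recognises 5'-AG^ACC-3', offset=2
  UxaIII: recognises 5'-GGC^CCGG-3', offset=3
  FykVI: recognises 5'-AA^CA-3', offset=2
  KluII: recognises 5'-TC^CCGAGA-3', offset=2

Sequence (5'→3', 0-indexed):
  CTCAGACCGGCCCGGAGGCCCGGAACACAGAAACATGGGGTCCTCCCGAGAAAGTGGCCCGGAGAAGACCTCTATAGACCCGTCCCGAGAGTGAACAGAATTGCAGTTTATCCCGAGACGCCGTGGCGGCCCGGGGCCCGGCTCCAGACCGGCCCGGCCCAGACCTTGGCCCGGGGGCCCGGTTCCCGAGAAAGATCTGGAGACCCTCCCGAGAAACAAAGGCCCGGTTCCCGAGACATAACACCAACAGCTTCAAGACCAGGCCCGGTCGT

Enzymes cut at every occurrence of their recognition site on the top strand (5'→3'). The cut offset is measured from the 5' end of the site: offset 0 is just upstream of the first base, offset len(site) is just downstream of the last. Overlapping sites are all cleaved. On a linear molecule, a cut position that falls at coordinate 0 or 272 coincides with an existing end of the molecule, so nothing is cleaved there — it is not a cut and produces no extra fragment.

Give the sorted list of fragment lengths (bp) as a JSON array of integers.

Site scan:
  IvoIII (AGACC, off=2): starts [3, 65, 75, 145, 160, 200, 255] → cuts [5, 67, 77, 147, 162, 202, 257]
  UxaIII (GGCCCGG, off=3): starts [8, 16, 55, 127, 134, 150, 167, 175, 220, 261] → cuts [11, 19, 58, 130, 137, 153, 170, 178, 223, 264]
  FykVI (AACA, off=2): starts [23, 31, 93, 214, 239, 245] → cuts [25, 33, 95, 216, 241, 247]
  KluII (TCCCGAGA, off=2): starts [43, 82, 110, 183, 206, 228] → cuts [45, 84, 112, 185, 208, 230]

Pooled cuts: [5, 11, 19, 25, 33, 45, 58, 67, 77, 84, 95, 112, 130, 137, 147, 153, 162, 170, 178, 185, 202, 208, 216, 223, 230, 241, 247, 257, 264]

Fragment lengths:
  [0,5): 5 bp
  [5,11): 6 bp
  [11,19): 8 bp
  [19,25): 6 bp
  [25,33): 8 bp
  [33,45): 12 bp
  [45,58): 13 bp
  [58,67): 9 bp
  [67,77): 10 bp
  [77,84): 7 bp
  [84,95): 11 bp
  [95,112): 17 bp
  [112,130): 18 bp
  [130,137): 7 bp
  [137,147): 10 bp
  [147,153): 6 bp
  [153,162): 9 bp
  [162,170): 8 bp
  [170,178): 8 bp
  [178,185): 7 bp
  [185,202): 17 bp
  [202,208): 6 bp
  [208,216): 8 bp
  [216,223): 7 bp
  [223,230): 7 bp
  [230,241): 11 bp
  [241,247): 6 bp
  [247,257): 10 bp
  [257,264): 7 bp
  [264,272): 8 bp

[5,6,6,6,6,6,7,7,7,7,7,7,8,8,8,8,8,8,9,9,10,10,10,11,11,12,13,17,17,18]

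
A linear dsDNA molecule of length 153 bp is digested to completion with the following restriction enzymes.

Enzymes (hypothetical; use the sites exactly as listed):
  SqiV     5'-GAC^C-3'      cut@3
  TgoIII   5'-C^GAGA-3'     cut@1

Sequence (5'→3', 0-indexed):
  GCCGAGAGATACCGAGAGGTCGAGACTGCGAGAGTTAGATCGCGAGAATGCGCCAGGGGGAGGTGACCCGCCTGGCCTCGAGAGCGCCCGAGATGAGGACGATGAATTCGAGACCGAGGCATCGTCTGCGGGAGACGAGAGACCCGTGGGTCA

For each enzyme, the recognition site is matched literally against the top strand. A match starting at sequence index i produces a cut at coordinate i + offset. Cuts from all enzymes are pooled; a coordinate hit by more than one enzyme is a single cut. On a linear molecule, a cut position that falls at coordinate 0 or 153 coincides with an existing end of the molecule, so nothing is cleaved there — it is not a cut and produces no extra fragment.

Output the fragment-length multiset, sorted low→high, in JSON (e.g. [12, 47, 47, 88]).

Site scan:
  SqiV (GACC, off=3): starts [64, 111, 140] → cuts [67, 114, 143]
  TgoIII (CGAGA, off=1): starts [2, 12, 20, 28, 42, 78, 88, 108, 135] → cuts [3, 13, 21, 29, 43, 79, 89, 109, 136]

Pooled cuts: [3, 13, 21, 29, 43, 67, 79, 89, 109, 114, 136, 143]

Fragments:
  [0,3): 3 bp
  [3,13): 10 bp
  [13,21): 8 bp
  [21,29): 8 bp
  [29,43): 14 bp
  [43,67): 24 bp
  [67,79): 12 bp
  [79,89): 10 bp
  [89,109): 20 bp
  [109,114): 5 bp
  [114,136): 22 bp
  [136,143): 7 bp
  [143,153): 10 bp

[3,5,7,8,8,10,10,10,12,14,20,22,24]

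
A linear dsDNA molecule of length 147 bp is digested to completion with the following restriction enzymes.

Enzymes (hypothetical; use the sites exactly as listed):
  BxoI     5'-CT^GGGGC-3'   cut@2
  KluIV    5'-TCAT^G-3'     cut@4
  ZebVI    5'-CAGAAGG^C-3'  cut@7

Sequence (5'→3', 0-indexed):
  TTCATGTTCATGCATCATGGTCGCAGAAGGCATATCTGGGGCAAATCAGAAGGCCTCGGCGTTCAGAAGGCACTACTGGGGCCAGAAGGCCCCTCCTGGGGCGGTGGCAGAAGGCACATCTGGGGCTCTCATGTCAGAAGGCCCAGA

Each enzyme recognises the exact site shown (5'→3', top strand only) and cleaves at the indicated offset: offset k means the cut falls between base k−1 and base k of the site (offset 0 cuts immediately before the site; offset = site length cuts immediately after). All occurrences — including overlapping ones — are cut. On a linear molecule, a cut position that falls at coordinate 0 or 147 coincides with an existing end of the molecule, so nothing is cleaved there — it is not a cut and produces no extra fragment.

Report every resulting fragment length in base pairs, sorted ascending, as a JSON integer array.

[5,6,6,7,7,7,7,8,9,11,12,12,16,17,17]

Per-enzyme occurrences:
  BxoI (CTGGGGC, off=2): starts [35, 75, 95, 119] → cuts [37, 77, 97, 121]
  KluIV (TCATG, off=4): starts [1, 7, 14, 128] → cuts [5, 11, 18, 132]
  ZebVI (CAGAAGGC, off=7): starts [23, 46, 63, 82, 107, 134] → cuts [30, 53, 70, 89, 114, 141]

All cut coordinates (distinct, sorted): [5, 11, 18, 30, 37, 53, 70, 77, 89, 97, 114, 121, 132, 141]

Fragment lengths:
  [0,5): 5 bp
  [5,11): 6 bp
  [11,18): 7 bp
  [18,30): 12 bp
  [30,37): 7 bp
  [37,53): 16 bp
  [53,70): 17 bp
  [70,77): 7 bp
  [77,89): 12 bp
  [89,97): 8 bp
  [97,114): 17 bp
  [114,121): 7 bp
  [121,132): 11 bp
  [132,141): 9 bp
  [141,147): 6 bp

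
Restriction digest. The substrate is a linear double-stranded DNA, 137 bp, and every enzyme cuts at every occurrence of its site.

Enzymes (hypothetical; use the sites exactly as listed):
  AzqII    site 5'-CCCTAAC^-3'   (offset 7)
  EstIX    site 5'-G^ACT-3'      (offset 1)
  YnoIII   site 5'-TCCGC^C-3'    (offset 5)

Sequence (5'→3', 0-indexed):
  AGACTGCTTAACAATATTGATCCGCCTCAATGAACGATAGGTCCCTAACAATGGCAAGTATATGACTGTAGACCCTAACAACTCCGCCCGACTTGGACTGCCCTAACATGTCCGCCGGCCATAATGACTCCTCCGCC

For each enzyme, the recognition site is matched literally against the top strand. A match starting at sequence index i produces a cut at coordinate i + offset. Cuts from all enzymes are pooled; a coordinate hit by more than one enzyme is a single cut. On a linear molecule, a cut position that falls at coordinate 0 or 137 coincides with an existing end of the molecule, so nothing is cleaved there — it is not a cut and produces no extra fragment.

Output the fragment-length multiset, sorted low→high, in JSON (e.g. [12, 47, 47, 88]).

[1,2,3,6,8,8,10,11,11,15,15,23,24]

Per-enzyme occurrences:
  AzqII CCCTAAC/7: at [42, 72, 100] ⇒ [49, 79, 107]
  EstIX GACT/1: at [1, 63, 89, 95, 125] ⇒ [2, 64, 90, 96, 126]
  YnoIII TCCGCC/5: at [20, 82, 110, 131] ⇒ [25, 87, 115, 136]

All cut coordinates (distinct, sorted): [2, 25, 49, 64, 79, 87, 90, 96, 107, 115, 126, 136]

Fragments:
  [0,2): 2 bp
  [2,25): 23 bp
  [25,49): 24 bp
  [49,64): 15 bp
  [64,79): 15 bp
  [79,87): 8 bp
  [87,90): 3 bp
  [90,96): 6 bp
  [96,107): 11 bp
  [107,115): 8 bp
  [115,126): 11 bp
  [126,136): 10 bp
  [136,137): 1 bp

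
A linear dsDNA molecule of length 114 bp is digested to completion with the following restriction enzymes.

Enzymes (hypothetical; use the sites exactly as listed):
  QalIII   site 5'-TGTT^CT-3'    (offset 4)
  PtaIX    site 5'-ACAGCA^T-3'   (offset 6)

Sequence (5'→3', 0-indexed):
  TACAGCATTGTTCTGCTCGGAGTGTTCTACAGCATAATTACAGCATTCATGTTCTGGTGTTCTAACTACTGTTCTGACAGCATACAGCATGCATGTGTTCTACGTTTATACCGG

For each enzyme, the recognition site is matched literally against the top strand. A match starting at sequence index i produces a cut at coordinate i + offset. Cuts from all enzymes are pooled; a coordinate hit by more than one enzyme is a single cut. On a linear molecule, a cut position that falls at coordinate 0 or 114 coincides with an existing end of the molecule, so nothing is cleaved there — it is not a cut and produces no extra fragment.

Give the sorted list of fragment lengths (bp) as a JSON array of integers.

[5,7,7,8,8,8,9,10,11,12,14,15]

Scan for sites:
  QalIII (TGTTCT, off=4): starts [8, 22, 49, 57, 69, 95] → cuts [12, 26, 53, 61, 73, 99]
  PtaIX (ACAGCAT, off=6): starts [1, 28, 39, 76, 83] → cuts [7, 34, 45, 82, 89]

Pooled cuts: [7, 12, 26, 34, 45, 53, 61, 73, 82, 89, 99]

Fragments:
  [0,7): 7 bp
  [7,12): 5 bp
  [12,26): 14 bp
  [26,34): 8 bp
  [34,45): 11 bp
  [45,53): 8 bp
  [53,61): 8 bp
  [61,73): 12 bp
  [73,82): 9 bp
  [82,89): 7 bp
  [89,99): 10 bp
  [99,114): 15 bp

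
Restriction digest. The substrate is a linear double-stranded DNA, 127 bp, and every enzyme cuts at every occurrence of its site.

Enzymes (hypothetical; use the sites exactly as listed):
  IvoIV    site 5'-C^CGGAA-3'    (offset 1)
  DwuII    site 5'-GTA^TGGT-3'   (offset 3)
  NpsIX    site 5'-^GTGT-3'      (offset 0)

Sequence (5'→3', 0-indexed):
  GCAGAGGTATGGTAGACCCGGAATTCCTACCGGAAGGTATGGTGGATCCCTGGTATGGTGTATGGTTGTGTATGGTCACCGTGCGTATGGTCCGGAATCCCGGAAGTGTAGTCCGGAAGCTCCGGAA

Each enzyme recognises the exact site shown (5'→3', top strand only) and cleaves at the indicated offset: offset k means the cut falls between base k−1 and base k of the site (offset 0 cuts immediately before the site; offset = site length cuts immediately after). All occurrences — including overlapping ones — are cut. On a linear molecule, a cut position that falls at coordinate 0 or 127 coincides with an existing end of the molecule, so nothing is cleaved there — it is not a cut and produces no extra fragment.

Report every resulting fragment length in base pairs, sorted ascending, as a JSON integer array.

Scan for sites:
  IvoIV (CCGGAA, off=1): starts [17, 29, 91, 99, 112, 121] → cuts [18, 30, 92, 100, 113, 122]
  DwuII (GTATGGT, off=3): starts [6, 36, 52, 59, 69, 84] → cuts [9, 39, 55, 62, 72, 87]
  NpsIX (GTGT, off=0): starts [57, 67, 105] → cuts [57, 67, 105]

Pooled cuts: [9, 18, 30, 39, 55, 57, 62, 67, 72, 87, 92, 100, 105, 113, 122]

Fragment lengths:
  [0,9): 9 bp
  [9,18): 9 bp
  [18,30): 12 bp
  [30,39): 9 bp
  [39,55): 16 bp
  [55,57): 2 bp
  [57,62): 5 bp
  [62,67): 5 bp
  [67,72): 5 bp
  [72,87): 15 bp
  [87,92): 5 bp
  [92,100): 8 bp
  [100,105): 5 bp
  [105,113): 8 bp
  [113,122): 9 bp
  [122,127): 5 bp

[2,5,5,5,5,5,5,8,8,9,9,9,9,12,15,16]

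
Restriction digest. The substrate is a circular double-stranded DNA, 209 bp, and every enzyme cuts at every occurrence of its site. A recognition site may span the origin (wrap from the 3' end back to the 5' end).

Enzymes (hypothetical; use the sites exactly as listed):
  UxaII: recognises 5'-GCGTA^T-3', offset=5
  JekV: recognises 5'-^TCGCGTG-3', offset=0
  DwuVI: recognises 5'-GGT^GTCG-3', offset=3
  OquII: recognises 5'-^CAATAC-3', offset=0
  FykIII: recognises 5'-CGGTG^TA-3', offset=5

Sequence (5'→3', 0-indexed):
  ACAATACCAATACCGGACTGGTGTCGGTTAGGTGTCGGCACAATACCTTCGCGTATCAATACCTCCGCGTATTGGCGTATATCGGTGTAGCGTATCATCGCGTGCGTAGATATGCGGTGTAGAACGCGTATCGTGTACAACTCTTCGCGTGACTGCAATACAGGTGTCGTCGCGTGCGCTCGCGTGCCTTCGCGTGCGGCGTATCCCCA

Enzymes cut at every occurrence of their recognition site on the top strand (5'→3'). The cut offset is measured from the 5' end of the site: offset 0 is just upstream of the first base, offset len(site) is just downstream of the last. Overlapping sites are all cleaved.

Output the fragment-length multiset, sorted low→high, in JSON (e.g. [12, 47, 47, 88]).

[1,3,4,6,7,7,7,8,8,10,10,10,11,11,11,14,14,15,15,15,22]

Site scan:
  UxaII GCGTAT/5: at [50, 66, 74, 89, 125, 198] ⇒ [55, 71, 79, 94, 130, 203]
  JekV TCGCGTG/0: at [97, 144, 169, 179, 189] ⇒ [97, 144, 169, 179, 189]
  DwuVI GGTGTCG/3: at [19, 30, 162] ⇒ [22, 33, 165]
  OquII CAATAC/0: at [1, 7, 40, 56, 155] ⇒ [1, 7, 40, 56, 155]
  FykIII CGGTGTA/5: at [82, 114] ⇒ [87, 119]

Pooled cuts: [1, 7, 22, 33, 40, 55, 56, 71, 79, 87, 94, 97, 119, 130, 144, 155, 165, 169, 179, 189, 203]

Fragment lengths:
  1→7: 6 bp
  7→22: 15 bp
  22→33: 11 bp
  33→40: 7 bp
  40→55: 15 bp
  55→56: 1 bp
  56→71: 15 bp
  71→79: 8 bp
  79→87: 8 bp
  87→94: 7 bp
  94→97: 3 bp
  97→119: 22 bp
  119→130: 11 bp
  130→144: 14 bp
  144→155: 11 bp
  155→165: 10 bp
  165→169: 4 bp
  169→179: 10 bp
  179→189: 10 bp
  189→203: 14 bp
  203→1 (wrap): 209-203+1 = 7 bp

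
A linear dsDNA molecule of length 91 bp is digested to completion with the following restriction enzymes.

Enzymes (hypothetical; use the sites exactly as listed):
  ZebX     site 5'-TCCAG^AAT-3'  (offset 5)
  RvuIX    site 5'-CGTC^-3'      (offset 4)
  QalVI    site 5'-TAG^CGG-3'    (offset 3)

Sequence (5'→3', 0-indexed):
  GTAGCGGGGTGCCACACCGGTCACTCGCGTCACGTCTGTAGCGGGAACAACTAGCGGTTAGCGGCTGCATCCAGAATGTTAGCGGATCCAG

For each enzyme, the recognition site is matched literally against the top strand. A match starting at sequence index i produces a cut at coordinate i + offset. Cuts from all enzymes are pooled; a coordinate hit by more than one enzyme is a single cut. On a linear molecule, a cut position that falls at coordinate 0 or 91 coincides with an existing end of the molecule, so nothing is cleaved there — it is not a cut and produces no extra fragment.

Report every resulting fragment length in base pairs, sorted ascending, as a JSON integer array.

[4,5,5,7,8,9,13,13,27]

Per-enzyme occurrences:
  ZebX (TCCAGAAT, off=5): starts [69] → cuts [74]
  RvuIX (CGTC, off=4): starts [27, 32] → cuts [31, 36]
  QalVI (TAGCGG, off=3): starts [1, 38, 51, 58, 79] → cuts [4, 41, 54, 61, 82]

Pooled cuts: [4, 31, 36, 41, 54, 61, 74, 82]

Fragment lengths:
  [0,4): 4 bp
  [4,31): 27 bp
  [31,36): 5 bp
  [36,41): 5 bp
  [41,54): 13 bp
  [54,61): 7 bp
  [61,74): 13 bp
  [74,82): 8 bp
  [82,91): 9 bp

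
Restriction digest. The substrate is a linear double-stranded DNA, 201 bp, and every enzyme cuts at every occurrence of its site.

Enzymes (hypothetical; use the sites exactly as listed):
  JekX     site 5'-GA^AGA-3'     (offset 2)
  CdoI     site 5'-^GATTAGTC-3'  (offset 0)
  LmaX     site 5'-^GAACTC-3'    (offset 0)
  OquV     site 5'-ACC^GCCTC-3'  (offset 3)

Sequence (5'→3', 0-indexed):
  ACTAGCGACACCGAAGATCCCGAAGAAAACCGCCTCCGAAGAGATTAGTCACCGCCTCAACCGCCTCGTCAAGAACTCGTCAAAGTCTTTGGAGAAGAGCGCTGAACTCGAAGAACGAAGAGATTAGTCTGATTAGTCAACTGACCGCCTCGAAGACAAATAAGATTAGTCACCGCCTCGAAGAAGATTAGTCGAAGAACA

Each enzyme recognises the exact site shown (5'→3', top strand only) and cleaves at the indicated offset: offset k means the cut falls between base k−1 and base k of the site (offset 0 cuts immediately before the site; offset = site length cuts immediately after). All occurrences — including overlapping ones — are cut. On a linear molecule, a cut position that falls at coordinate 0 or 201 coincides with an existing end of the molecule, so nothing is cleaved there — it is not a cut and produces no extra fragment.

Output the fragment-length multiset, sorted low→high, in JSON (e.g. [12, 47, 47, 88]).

Scan for sites:
  JekX (GAAGA, off=2): starts [12, 21, 37, 93, 109, 116, 151, 179, 182, 193] → cuts [14, 23, 39, 95, 111, 118, 153, 181, 184, 195]
  CdoI (GATTAGTC, off=0): starts [42, 121, 130, 163, 185] → cuts [42, 121, 130, 163, 185]
  LmaX (GAACTC, off=0): starts [72, 103] → cuts [72, 103]
  OquV (ACCGCCTC, off=3): starts [28, 50, 59, 143, 171] → cuts [31, 53, 62, 146, 174]

All cut coordinates (distinct, sorted): [14, 23, 31, 39, 42, 53, 62, 72, 95, 103, 111, 118, 121, 130, 146, 153, 163, 174, 181, 184, 185, 195]

Fragments:
  [0,14): 14 bp
  [14,23): 9 bp
  [23,31): 8 bp
  [31,39): 8 bp
  [39,42): 3 bp
  [42,53): 11 bp
  [53,62): 9 bp
  [62,72): 10 bp
  [72,95): 23 bp
  [95,103): 8 bp
  [103,111): 8 bp
  [111,118): 7 bp
  [118,121): 3 bp
  [121,130): 9 bp
  [130,146): 16 bp
  [146,153): 7 bp
  [153,163): 10 bp
  [163,174): 11 bp
  [174,181): 7 bp
  [181,184): 3 bp
  [184,185): 1 bp
  [185,195): 10 bp
  [195,201): 6 bp

[1,3,3,3,6,7,7,7,8,8,8,8,9,9,9,10,10,10,11,11,14,16,23]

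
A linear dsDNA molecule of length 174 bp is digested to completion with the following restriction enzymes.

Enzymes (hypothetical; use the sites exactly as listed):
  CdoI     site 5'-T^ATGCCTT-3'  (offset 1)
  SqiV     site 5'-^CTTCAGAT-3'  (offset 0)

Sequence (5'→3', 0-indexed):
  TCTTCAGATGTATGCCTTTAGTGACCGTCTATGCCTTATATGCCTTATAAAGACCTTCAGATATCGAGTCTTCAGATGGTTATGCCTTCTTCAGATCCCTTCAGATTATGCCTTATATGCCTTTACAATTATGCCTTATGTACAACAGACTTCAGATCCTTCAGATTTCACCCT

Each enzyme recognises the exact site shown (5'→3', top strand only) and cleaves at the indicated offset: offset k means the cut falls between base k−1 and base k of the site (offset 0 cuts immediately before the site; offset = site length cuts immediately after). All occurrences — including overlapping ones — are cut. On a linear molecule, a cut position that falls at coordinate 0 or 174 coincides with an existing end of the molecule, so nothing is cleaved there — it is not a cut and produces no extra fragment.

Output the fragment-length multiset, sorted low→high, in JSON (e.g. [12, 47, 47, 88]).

Per-enzyme occurrences:
  CdoI TATGCCTT/1: at [10, 29, 38, 80, 106, 115, 129] ⇒ [11, 30, 39, 81, 107, 116, 130]
  SqiV CTTCAGAT/0: at [1, 54, 69, 88, 98, 149, 158] ⇒ [1, 54, 69, 88, 98, 149, 158]

Pooled cuts: [1, 11, 30, 39, 54, 69, 81, 88, 98, 107, 116, 130, 149, 158]

Fragment lengths:
  [0,1): 1 bp
  [1,11): 10 bp
  [11,30): 19 bp
  [30,39): 9 bp
  [39,54): 15 bp
  [54,69): 15 bp
  [69,81): 12 bp
  [81,88): 7 bp
  [88,98): 10 bp
  [98,107): 9 bp
  [107,116): 9 bp
  [116,130): 14 bp
  [130,149): 19 bp
  [149,158): 9 bp
  [158,174): 16 bp

[1,7,9,9,9,9,10,10,12,14,15,15,16,19,19]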